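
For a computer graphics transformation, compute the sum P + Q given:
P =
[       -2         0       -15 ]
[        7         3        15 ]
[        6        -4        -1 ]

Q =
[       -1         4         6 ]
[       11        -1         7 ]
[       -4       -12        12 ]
P + Q =
[       -3         4        -9 ]
[       18         2        22 ]
[        2       -16        11 ]

Matrix addition is elementwise: (P+Q)[i][j] = P[i][j] + Q[i][j].
  (P+Q)[0][0] = (-2) + (-1) = -3
  (P+Q)[0][1] = (0) + (4) = 4
  (P+Q)[0][2] = (-15) + (6) = -9
  (P+Q)[1][0] = (7) + (11) = 18
  (P+Q)[1][1] = (3) + (-1) = 2
  (P+Q)[1][2] = (15) + (7) = 22
  (P+Q)[2][0] = (6) + (-4) = 2
  (P+Q)[2][1] = (-4) + (-12) = -16
  (P+Q)[2][2] = (-1) + (12) = 11
P + Q =
[       -3         4        -9 ]
[       18         2        22 ]
[        2       -16        11 ]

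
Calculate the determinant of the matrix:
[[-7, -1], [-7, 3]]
-28

For a 2×2 matrix [[a, b], [c, d]], det = ad - bc
det = (-7)(3) - (-1)(-7) = -21 - 7 = -28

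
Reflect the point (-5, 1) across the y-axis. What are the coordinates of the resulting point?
(5, 1)

Reflection across y-axis: (-5, 1) → (5, 1)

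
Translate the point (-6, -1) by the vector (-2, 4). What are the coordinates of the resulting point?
(-8, 3)

Translation by (-2, 4):
x' = -6 + -2 = -8
y' = -1 + 4 = 3
Homogeneous matrix: [[1, 0, -2], [0, 1, 4], [0, 0, 1]]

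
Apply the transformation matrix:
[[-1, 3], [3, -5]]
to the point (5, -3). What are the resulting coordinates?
(-14, 30)

Matrix multiplication:
[[-1, 3], [3, -5]] × [5, -3]ᵀ
= [-1×5 + 3×-3, 3×5 + -5×-3]ᵀ
= [-14.0000, 30.0000]ᵀ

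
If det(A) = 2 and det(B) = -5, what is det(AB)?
-10

Use the multiplicative property of determinants: det(AB) = det(A)*det(B).
det(AB) = (2)*(-5) = -10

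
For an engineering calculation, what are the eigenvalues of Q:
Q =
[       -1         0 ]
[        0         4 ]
λ = -1, 4

Solve det(Q - λI) = 0. For a 2×2 matrix the characteristic equation is λ² - (trace)λ + det = 0.
trace(Q) = a + d = -1 + 4 = 3.
det(Q) = a*d - b*c = (-1)*(4) - (0)*(0) = -4 - 0 = -4.
Characteristic equation: λ² - (3)λ + (-4) = 0.
Discriminant = (3)² - 4*(-4) = 9 + 16 = 25.
λ = (3 ± √25) / 2 = (3 ± 5) / 2 = -1, 4.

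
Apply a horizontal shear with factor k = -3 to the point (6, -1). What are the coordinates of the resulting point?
(9, -1)

Shear matrix for horizontal shear with factor k = -3:
[[1, -3], [0, 1]]
Result: (6, -1) → (9, -1)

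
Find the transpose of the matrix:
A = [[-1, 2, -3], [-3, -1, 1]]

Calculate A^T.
[[-1, -3], [2, -1], [-3, 1]]

The transpose sends entry (i,j) to (j,i); rows become columns.
Row 0 of A: [-1, 2, -3] -> column 0 of A^T.
Row 1 of A: [-3, -1, 1] -> column 1 of A^T.
A^T = [[-1, -3], [2, -1], [-3, 1]]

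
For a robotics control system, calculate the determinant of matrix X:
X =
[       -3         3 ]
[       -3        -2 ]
det(X) = 15

For a 2×2 matrix [[a, b], [c, d]], det = a*d - b*c.
det(X) = (-3)*(-2) - (3)*(-3) = 6 + 9 = 15.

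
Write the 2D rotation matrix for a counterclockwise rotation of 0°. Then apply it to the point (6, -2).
R = [[1, 0], [0, 1]]; R·(6, -2) = (6, -2)

Rotation matrix formula: R(θ) = [[cos θ, -sin θ], [sin θ, cos θ]]
For θ = 0°:
cos(0°) = 1
sin(0°) = 0
R = [[1, 0], [0, 1]]
Apply to (6, -2): [1·6 + (0)·-2, 0·6 + 1·-2] = (6, -2)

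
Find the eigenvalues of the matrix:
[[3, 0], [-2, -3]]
λ = -3 and λ = 3

Characteristic equation: det(A - λI) = 0
λ² - (trace)λ + (det) = 0
λ² - (0)λ + (-9) = 0
λ² - 0λ - 9 = 0
Solving: λ = -3, 3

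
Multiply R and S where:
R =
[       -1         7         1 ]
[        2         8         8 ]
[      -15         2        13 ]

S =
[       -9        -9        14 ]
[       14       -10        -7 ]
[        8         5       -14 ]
RS =
[      115       -56       -77 ]
[      158       -58      -140 ]
[      267       180      -406 ]

Matrix multiplication: (RS)[i][j] = sum over k of R[i][k] * S[k][j].
  (RS)[0][0] = (-1)*(-9) + (7)*(14) + (1)*(8) = 115
  (RS)[0][1] = (-1)*(-9) + (7)*(-10) + (1)*(5) = -56
  (RS)[0][2] = (-1)*(14) + (7)*(-7) + (1)*(-14) = -77
  (RS)[1][0] = (2)*(-9) + (8)*(14) + (8)*(8) = 158
  (RS)[1][1] = (2)*(-9) + (8)*(-10) + (8)*(5) = -58
  (RS)[1][2] = (2)*(14) + (8)*(-7) + (8)*(-14) = -140
  (RS)[2][0] = (-15)*(-9) + (2)*(14) + (13)*(8) = 267
  (RS)[2][1] = (-15)*(-9) + (2)*(-10) + (13)*(5) = 180
  (RS)[2][2] = (-15)*(14) + (2)*(-7) + (13)*(-14) = -406
RS =
[      115       -56       -77 ]
[      158       -58      -140 ]
[      267       180      -406 ]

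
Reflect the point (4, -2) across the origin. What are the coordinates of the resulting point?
(-4, 2)

Reflection across origin: (4, -2) → (-4, 2)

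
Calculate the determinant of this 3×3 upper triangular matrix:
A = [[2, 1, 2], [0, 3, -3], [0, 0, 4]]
24

The determinant of a triangular matrix is the product of its diagonal entries (the off-diagonal entries above the diagonal do not affect it).
det(A) = (2) * (3) * (4) = 24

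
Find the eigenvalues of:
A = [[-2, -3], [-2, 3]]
λ = -3, 4

Solve det(A - λI) = 0. For a 2×2 matrix this is λ² - (trace)λ + det = 0.
trace(A) = -2 + 3 = 1.
det(A) = (-2)*(3) - (-3)*(-2) = -6 - 6 = -12.
Characteristic equation: λ² - (1)λ + (-12) = 0.
Discriminant: (1)² - 4*(-12) = 1 + 48 = 49.
Roots: λ = (1 ± √49) / 2 = -3, 4.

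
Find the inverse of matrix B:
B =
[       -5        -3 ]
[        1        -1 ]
det(B) = 8
B⁻¹ =
[     -1/8       3/8 ]
[     -1/8      -5/8 ]

For a 2×2 matrix B = [[a, b], [c, d]] with det(B) ≠ 0, B⁻¹ = (1/det(B)) * [[d, -b], [-c, a]].
det(B) = (-5)*(-1) - (-3)*(1) = 5 + 3 = 8.
B⁻¹ = (1/8) * [[-1, 3], [-1, -5]].
Dividing each entry by 8 and reducing:
B⁻¹ =
[     -1/8       3/8 ]
[     -1/8      -5/8 ]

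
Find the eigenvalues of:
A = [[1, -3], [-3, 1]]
λ = -2, 4

Solve det(A - λI) = 0. For a 2×2 matrix this is λ² - (trace)λ + det = 0.
trace(A) = 1 + 1 = 2.
det(A) = (1)*(1) - (-3)*(-3) = 1 - 9 = -8.
Characteristic equation: λ² - (2)λ + (-8) = 0.
Discriminant: (2)² - 4*(-8) = 4 + 32 = 36.
Roots: λ = (2 ± √36) / 2 = -2, 4.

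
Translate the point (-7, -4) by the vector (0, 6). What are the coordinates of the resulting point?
(-7, 2)

Translation by (0, 6):
x' = -7 + 0 = -7
y' = -4 + 6 = 2
Homogeneous matrix: [[1, 0, 0], [0, 1, 6], [0, 0, 1]]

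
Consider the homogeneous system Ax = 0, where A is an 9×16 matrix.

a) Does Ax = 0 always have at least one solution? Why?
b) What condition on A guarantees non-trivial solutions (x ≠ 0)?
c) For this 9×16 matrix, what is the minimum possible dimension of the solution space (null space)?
a) Yes, x = 0 is always a solution. b) When A has linearly dependent columns (rank < n). c) Minimum nullity = 7.

a) x = 0 satisfies A·0 = 0, so the zero vector is always a solution.
b) Non-trivial solutions exist iff the columns of A are linearly dependent, equivalently rank(A) < n (the number of columns).
c) By rank-nullity, rank(A) + nullity(A) = n = 16. Since A has only 9 rows, rank(A) ≤ 9, so nullity(A) ≥ 16 - 9 = 7.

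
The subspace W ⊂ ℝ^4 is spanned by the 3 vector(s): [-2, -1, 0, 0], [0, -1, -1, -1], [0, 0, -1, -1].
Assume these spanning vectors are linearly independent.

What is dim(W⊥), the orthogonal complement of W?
dim(W⊥) = 1

For any subspace W of ℝ^n, dim(W) + dim(W⊥) = n (the whole-space dimension).
Here the given 3 vectors are linearly independent, so dim(W) = 3.
Thus dim(W⊥) = n - dim(W) = 4 - 3 = 1.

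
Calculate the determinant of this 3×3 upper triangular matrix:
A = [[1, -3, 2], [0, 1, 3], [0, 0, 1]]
1

The determinant of a triangular matrix is the product of its diagonal entries (the off-diagonal entries above the diagonal do not affect it).
det(A) = (1) * (1) * (1) = 1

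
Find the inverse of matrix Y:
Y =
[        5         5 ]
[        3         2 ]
det(Y) = -5
Y⁻¹ =
[     -2/5         1 ]
[      3/5        -1 ]

For a 2×2 matrix Y = [[a, b], [c, d]] with det(Y) ≠ 0, Y⁻¹ = (1/det(Y)) * [[d, -b], [-c, a]].
det(Y) = (5)*(2) - (5)*(3) = 10 - 15 = -5.
Y⁻¹ = (1/-5) * [[2, -5], [-3, 5]].
Dividing each entry by -5 and reducing:
Y⁻¹ =
[     -2/5         1 ]
[      3/5        -1 ]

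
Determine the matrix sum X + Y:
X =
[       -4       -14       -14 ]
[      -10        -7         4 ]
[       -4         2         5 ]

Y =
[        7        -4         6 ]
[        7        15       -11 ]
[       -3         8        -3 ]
X + Y =
[        3       -18        -8 ]
[       -3         8        -7 ]
[       -7        10         2 ]

Matrix addition is elementwise: (X+Y)[i][j] = X[i][j] + Y[i][j].
  (X+Y)[0][0] = (-4) + (7) = 3
  (X+Y)[0][1] = (-14) + (-4) = -18
  (X+Y)[0][2] = (-14) + (6) = -8
  (X+Y)[1][0] = (-10) + (7) = -3
  (X+Y)[1][1] = (-7) + (15) = 8
  (X+Y)[1][2] = (4) + (-11) = -7
  (X+Y)[2][0] = (-4) + (-3) = -7
  (X+Y)[2][1] = (2) + (8) = 10
  (X+Y)[2][2] = (5) + (-3) = 2
X + Y =
[        3       -18        -8 ]
[       -3         8        -7 ]
[       -7        10         2 ]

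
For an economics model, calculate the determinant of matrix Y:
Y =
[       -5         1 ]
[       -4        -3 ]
det(Y) = 19

For a 2×2 matrix [[a, b], [c, d]], det = a*d - b*c.
det(Y) = (-5)*(-3) - (1)*(-4) = 15 + 4 = 19.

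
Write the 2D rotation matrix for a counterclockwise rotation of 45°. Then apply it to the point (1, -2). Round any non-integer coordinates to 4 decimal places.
R = [[√2/2, -√2/2], [√2/2, √2/2]]; R·(1, -2) = (2.1213, -0.7071)

Rotation matrix formula: R(θ) = [[cos θ, -sin θ], [sin θ, cos θ]]
For θ = 45°:
cos(45°) = √2/2
sin(45°) = √2/2
R = [[√2/2, -√2/2], [√2/2, √2/2]]
Apply to (1, -2): [√2/2·1 + (-√2/2)·-2, √2/2·1 + √2/2·-2] = (2.1213, -0.7071)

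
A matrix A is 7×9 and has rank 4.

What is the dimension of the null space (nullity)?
5

The rank-nullity theorem for an m×n matrix states:
rank(A) + nullity(A) = n (the number of columns).
Here n = 9 and rank(A) = 4, so nullity(A) = 9 - 4 = 5.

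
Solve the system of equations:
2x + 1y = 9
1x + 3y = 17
x = 2, y = 5

Use elimination (row reduction):
Equation 1: 2x + 1y = 9.
Equation 2: 1x + 3y = 17.
Multiply Eq1 by 1 and Eq2 by 2: 2x + 1y = 9;  2x + 6y = 34.
Subtract: (5)y = 25, so y = 5.
Back-substitute into Eq1: 2x + 1*(5) = 9, so x = 2.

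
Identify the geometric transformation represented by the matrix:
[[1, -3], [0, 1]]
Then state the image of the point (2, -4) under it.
horizontal shear with factor -3; image of (2, -4) is (14, -4)

The matrix [[1, k], [0, 1]] sends (x, y) to (x + -3y, y), leaving the y-coordinate fixed: a horizontal shear.
The matrix [[1, -3], [0, 1]] represents: horizontal shear with factor -3.
Applying it to (2, -4): [1·2 + -3·-4, 0·2 + 1·-4] = (14, -4).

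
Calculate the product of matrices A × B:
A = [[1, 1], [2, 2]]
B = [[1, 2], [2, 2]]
[[3, 4], [6, 8]]

Matrix multiplication:
C[0][0] = 1×1 + 1×2 = 3
C[0][1] = 1×2 + 1×2 = 4
C[1][0] = 2×1 + 2×2 = 6
C[1][1] = 2×2 + 2×2 = 8
Result: [[3, 4], [6, 8]]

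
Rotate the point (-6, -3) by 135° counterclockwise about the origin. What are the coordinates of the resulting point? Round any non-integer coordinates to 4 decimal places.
(6.3640, -2.1213)

Rotation matrix R(θ) = [[cos θ, -sin θ], [sin θ, cos θ]]; for θ = 135°:
R = [[-√2/2, -√2/2], [√2/2, -√2/2]]
Result: R × [-6, -3]ᵀ = [-√2/2·-6 + (-√2/2)·-3, √2/2·-6 + (-√2/2)·-3]ᵀ = (6.3640, -2.1213)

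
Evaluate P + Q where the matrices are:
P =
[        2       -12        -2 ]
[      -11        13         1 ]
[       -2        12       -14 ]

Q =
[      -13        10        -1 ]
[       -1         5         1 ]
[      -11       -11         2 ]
P + Q =
[      -11        -2        -3 ]
[      -12        18         2 ]
[      -13         1       -12 ]

Matrix addition is elementwise: (P+Q)[i][j] = P[i][j] + Q[i][j].
  (P+Q)[0][0] = (2) + (-13) = -11
  (P+Q)[0][1] = (-12) + (10) = -2
  (P+Q)[0][2] = (-2) + (-1) = -3
  (P+Q)[1][0] = (-11) + (-1) = -12
  (P+Q)[1][1] = (13) + (5) = 18
  (P+Q)[1][2] = (1) + (1) = 2
  (P+Q)[2][0] = (-2) + (-11) = -13
  (P+Q)[2][1] = (12) + (-11) = 1
  (P+Q)[2][2] = (-14) + (2) = -12
P + Q =
[      -11        -2        -3 ]
[      -12        18         2 ]
[      -13         1       -12 ]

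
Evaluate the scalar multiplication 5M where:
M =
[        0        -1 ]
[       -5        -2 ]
5M =
[        0        -5 ]
[      -25       -10 ]

Scalar multiplication is elementwise: (5M)[i][j] = 5 * M[i][j].
  (5M)[0][0] = 5 * (0) = 0
  (5M)[0][1] = 5 * (-1) = -5
  (5M)[1][0] = 5 * (-5) = -25
  (5M)[1][1] = 5 * (-2) = -10
5M =
[        0        -5 ]
[      -25       -10 ]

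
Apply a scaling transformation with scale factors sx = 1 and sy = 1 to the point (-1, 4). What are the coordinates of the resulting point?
(-1, 4)

Scaling matrix:
[[1, 0], [0, 1]]
Result: (-1 × 1, 4 × 1) = (-1, 4)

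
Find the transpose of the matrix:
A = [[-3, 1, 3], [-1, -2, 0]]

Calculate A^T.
[[-3, -1], [1, -2], [3, 0]]

The transpose sends entry (i,j) to (j,i); rows become columns.
Row 0 of A: [-3, 1, 3] -> column 0 of A^T.
Row 1 of A: [-1, -2, 0] -> column 1 of A^T.
A^T = [[-3, -1], [1, -2], [3, 0]]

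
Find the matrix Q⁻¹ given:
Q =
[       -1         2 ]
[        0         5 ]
det(Q) = -5
Q⁻¹ =
[       -1       2/5 ]
[        0       1/5 ]

For a 2×2 matrix Q = [[a, b], [c, d]] with det(Q) ≠ 0, Q⁻¹ = (1/det(Q)) * [[d, -b], [-c, a]].
det(Q) = (-1)*(5) - (2)*(0) = -5 - 0 = -5.
Q⁻¹ = (1/-5) * [[5, -2], [0, -1]].
Dividing each entry by -5 and reducing:
Q⁻¹ =
[       -1       2/5 ]
[        0       1/5 ]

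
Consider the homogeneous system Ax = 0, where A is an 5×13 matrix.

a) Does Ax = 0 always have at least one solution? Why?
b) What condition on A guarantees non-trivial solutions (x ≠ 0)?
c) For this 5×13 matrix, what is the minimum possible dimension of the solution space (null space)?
a) Yes, x = 0 is always a solution. b) When A has linearly dependent columns (rank < n). c) Minimum nullity = 8.

a) x = 0 satisfies A·0 = 0, so the zero vector is always a solution.
b) Non-trivial solutions exist iff the columns of A are linearly dependent, equivalently rank(A) < n (the number of columns).
c) By rank-nullity, rank(A) + nullity(A) = n = 13. Since A has only 5 rows, rank(A) ≤ 5, so nullity(A) ≥ 13 - 5 = 8.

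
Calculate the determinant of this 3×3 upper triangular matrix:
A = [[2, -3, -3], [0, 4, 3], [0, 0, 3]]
24

The determinant of a triangular matrix is the product of its diagonal entries (the off-diagonal entries above the diagonal do not affect it).
det(A) = (2) * (4) * (3) = 24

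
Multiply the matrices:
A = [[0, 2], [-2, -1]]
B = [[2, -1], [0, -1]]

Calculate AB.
[[0, -2], [-4, 3]]

Each entry (i,j) of AB = sum over k of A[i][k]*B[k][j].
(AB)[0][0] = (0)*(2) + (2)*(0) = 0
(AB)[0][1] = (0)*(-1) + (2)*(-1) = -2
(AB)[1][0] = (-2)*(2) + (-1)*(0) = -4
(AB)[1][1] = (-2)*(-1) + (-1)*(-1) = 3
AB = [[0, -2], [-4, 3]]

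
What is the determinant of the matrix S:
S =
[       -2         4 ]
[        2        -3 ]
det(S) = -2

For a 2×2 matrix [[a, b], [c, d]], det = a*d - b*c.
det(S) = (-2)*(-3) - (4)*(2) = 6 - 8 = -2.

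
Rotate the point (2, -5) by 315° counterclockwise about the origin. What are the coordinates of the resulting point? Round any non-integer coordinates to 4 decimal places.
(-2.1213, -4.9497)

Rotation matrix R(θ) = [[cos θ, -sin θ], [sin θ, cos θ]]; for θ = 315°:
R = [[√2/2, √2/2], [-√2/2, √2/2]]
Result: R × [2, -5]ᵀ = [√2/2·2 + (√2/2)·-5, -√2/2·2 + (√2/2)·-5]ᵀ = (-2.1213, -4.9497)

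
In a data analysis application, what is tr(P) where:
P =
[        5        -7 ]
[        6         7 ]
tr(P) = 5 + 7 = 12

The trace of a square matrix is the sum of its diagonal entries.
Diagonal entries of P: P[0][0] = 5, P[1][1] = 7.
tr(P) = 5 + 7 = 12.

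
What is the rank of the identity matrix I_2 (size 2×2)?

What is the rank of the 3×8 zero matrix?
rank(I_2) = 2, rank(0) = 0

The identity I_2 has 2 columns that are the standard basis vectors e_1, …, e_2. These are linearly independent, so all 2 columns are pivots and rank(I_2) = 2.
The 3×8 zero matrix has every entry zero, so every row is the zero row and there are no pivots; rank(0) = 0.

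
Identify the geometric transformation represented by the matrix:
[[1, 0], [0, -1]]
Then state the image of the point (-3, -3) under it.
reflection across the x-axis; image of (-3, -3) is (-3, 3)

This is a symmetric orthogonal matrix with determinant -1, which characterizes a reflection in ℝ².
The matrix [[1, 0], [0, -1]] represents: reflection across the x-axis.
Applying it to (-3, -3): [1·-3 + 0·-3, 0·-3 + -1·-3] = (-3, 3).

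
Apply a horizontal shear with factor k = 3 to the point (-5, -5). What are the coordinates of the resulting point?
(-20, -5)

Shear matrix for horizontal shear with factor k = 3:
[[1, 3], [0, 1]]
Result: (-5, -5) → (-20, -5)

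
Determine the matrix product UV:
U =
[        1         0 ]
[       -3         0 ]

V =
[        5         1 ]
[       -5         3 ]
UV =
[        5         1 ]
[      -15        -3 ]

Matrix multiplication: (UV)[i][j] = sum over k of U[i][k] * V[k][j].
  (UV)[0][0] = (1)*(5) + (0)*(-5) = 5
  (UV)[0][1] = (1)*(1) + (0)*(3) = 1
  (UV)[1][0] = (-3)*(5) + (0)*(-5) = -15
  (UV)[1][1] = (-3)*(1) + (0)*(3) = -3
UV =
[        5         1 ]
[      -15        -3 ]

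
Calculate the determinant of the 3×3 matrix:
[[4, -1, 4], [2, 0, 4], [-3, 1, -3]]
-2

Expansion along first row:
det = 4·det([[0,4],[1,-3]]) - -1·det([[2,4],[-3,-3]]) + 4·det([[2,0],[-3,1]])
    = 4·(0·-3 - 4·1) - -1·(2·-3 - 4·-3) + 4·(2·1 - 0·-3)
    = 4·-4 - -1·6 + 4·2
    = -16 + 6 + 8 = -2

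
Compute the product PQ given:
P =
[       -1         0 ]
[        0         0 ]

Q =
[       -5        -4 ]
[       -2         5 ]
PQ =
[        5         4 ]
[        0         0 ]

Matrix multiplication: (PQ)[i][j] = sum over k of P[i][k] * Q[k][j].
  (PQ)[0][0] = (-1)*(-5) + (0)*(-2) = 5
  (PQ)[0][1] = (-1)*(-4) + (0)*(5) = 4
  (PQ)[1][0] = (0)*(-5) + (0)*(-2) = 0
  (PQ)[1][1] = (0)*(-4) + (0)*(5) = 0
PQ =
[        5         4 ]
[        0         0 ]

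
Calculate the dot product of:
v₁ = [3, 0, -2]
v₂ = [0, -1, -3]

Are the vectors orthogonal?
6, No

The dot product is the sum of products of corresponding components.
v₁·v₂ = (3)*(0) + (0)*(-1) + (-2)*(-3) = 0 + 0 + 6 = 6.
Two vectors are orthogonal iff their dot product is 0; here the dot product is 6, so the vectors are not orthogonal.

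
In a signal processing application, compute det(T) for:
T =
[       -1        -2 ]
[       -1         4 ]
det(T) = -6

For a 2×2 matrix [[a, b], [c, d]], det = a*d - b*c.
det(T) = (-1)*(4) - (-2)*(-1) = -4 - 2 = -6.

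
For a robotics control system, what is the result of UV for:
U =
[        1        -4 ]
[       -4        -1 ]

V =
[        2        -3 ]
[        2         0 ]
UV =
[       -6        -3 ]
[      -10        12 ]

Matrix multiplication: (UV)[i][j] = sum over k of U[i][k] * V[k][j].
  (UV)[0][0] = (1)*(2) + (-4)*(2) = -6
  (UV)[0][1] = (1)*(-3) + (-4)*(0) = -3
  (UV)[1][0] = (-4)*(2) + (-1)*(2) = -10
  (UV)[1][1] = (-4)*(-3) + (-1)*(0) = 12
UV =
[       -6        -3 ]
[      -10        12 ]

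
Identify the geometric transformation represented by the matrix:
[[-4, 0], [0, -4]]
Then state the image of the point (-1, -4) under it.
uniform scaling by factor -4; image of (-1, -4) is (4, 16)

This is a diagonal matrix with equal entries -4, so it scales both axes by the same factor -4.
The matrix [[-4, 0], [0, -4]] represents: uniform scaling by factor -4.
Applying it to (-1, -4): [-4·-1 + 0·-4, 0·-1 + -4·-4] = (4, 16).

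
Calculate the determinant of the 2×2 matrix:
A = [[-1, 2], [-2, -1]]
5

For A = [[a, b], [c, d]], det(A) = a*d - b*c.
det(A) = (-1)*(-1) - (2)*(-2) = 1 - -4 = 5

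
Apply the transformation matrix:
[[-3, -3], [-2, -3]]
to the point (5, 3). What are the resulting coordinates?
(-24, -19)

Matrix multiplication:
[[-3, -3], [-2, -3]] × [5, 3]ᵀ
= [-3×5 + -3×3, -2×5 + -3×3]ᵀ
= [-24.0000, -19.0000]ᵀ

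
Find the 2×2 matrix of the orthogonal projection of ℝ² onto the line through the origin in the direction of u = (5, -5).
[[1/2, -1/2], [-1/2, 1/2]]

The orthogonal projection onto the line spanned by a nonzero vector u = (a, b) has matrix P = (u uᵀ) / (uᵀ u) = (1/(a² + b²)) · [[a², ab], [ab, b²]].
Here u = (5, -5), so a² + b² = 25 + 25 = 50.
P = (1/50) · [[25, -25], [-25, 25]] = [[1/2, -1/2], [-1/2, 1/2]].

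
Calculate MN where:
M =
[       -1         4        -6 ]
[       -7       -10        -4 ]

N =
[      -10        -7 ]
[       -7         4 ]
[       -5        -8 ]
MN =
[       12        71 ]
[      160        41 ]

Matrix multiplication: (MN)[i][j] = sum over k of M[i][k] * N[k][j].
  (MN)[0][0] = (-1)*(-10) + (4)*(-7) + (-6)*(-5) = 12
  (MN)[0][1] = (-1)*(-7) + (4)*(4) + (-6)*(-8) = 71
  (MN)[1][0] = (-7)*(-10) + (-10)*(-7) + (-4)*(-5) = 160
  (MN)[1][1] = (-7)*(-7) + (-10)*(4) + (-4)*(-8) = 41
MN =
[       12        71 ]
[      160        41 ]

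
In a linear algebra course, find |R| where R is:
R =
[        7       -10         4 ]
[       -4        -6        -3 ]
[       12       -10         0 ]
det(R) = 598

Expand along row 0 (cofactor expansion): det(R) = a*(e*i - f*h) - b*(d*i - f*g) + c*(d*h - e*g), where the 3×3 is [[a, b, c], [d, e, f], [g, h, i]].
Minor M_00 = (-6)*(0) - (-3)*(-10) = 0 - 30 = -30.
Minor M_01 = (-4)*(0) - (-3)*(12) = 0 + 36 = 36.
Minor M_02 = (-4)*(-10) - (-6)*(12) = 40 + 72 = 112.
det(R) = (7)*(-30) - (-10)*(36) + (4)*(112) = -210 + 360 + 448 = 598.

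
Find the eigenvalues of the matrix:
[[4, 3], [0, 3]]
λ = 3 and λ = 4

Characteristic equation: det(A - λI) = 0
λ² - (trace)λ + (det) = 0
λ² - (7)λ + (12) = 0
λ² - 7λ + 12 = 0
Solving: λ = 3, 4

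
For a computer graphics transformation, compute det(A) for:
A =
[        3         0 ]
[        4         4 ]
det(A) = 12

For a 2×2 matrix [[a, b], [c, d]], det = a*d - b*c.
det(A) = (3)*(4) - (0)*(4) = 12 - 0 = 12.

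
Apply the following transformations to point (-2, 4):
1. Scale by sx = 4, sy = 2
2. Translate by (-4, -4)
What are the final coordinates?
(-12, 4)

Step 1: Scale (-2, 4) by (sx, sy) = (4, 2) → (-8, 8)
Step 2: Translate by (-4, -4) → (-12, 4)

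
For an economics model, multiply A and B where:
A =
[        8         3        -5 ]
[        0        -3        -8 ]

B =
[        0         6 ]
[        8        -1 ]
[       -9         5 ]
AB =
[       69        20 ]
[       48       -37 ]

Matrix multiplication: (AB)[i][j] = sum over k of A[i][k] * B[k][j].
  (AB)[0][0] = (8)*(0) + (3)*(8) + (-5)*(-9) = 69
  (AB)[0][1] = (8)*(6) + (3)*(-1) + (-5)*(5) = 20
  (AB)[1][0] = (0)*(0) + (-3)*(8) + (-8)*(-9) = 48
  (AB)[1][1] = (0)*(6) + (-3)*(-1) + (-8)*(5) = -37
AB =
[       69        20 ]
[       48       -37 ]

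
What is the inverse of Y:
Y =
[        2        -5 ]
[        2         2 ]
det(Y) = 14
Y⁻¹ =
[      1/7      5/14 ]
[     -1/7       1/7 ]

For a 2×2 matrix Y = [[a, b], [c, d]] with det(Y) ≠ 0, Y⁻¹ = (1/det(Y)) * [[d, -b], [-c, a]].
det(Y) = (2)*(2) - (-5)*(2) = 4 + 10 = 14.
Y⁻¹ = (1/14) * [[2, 5], [-2, 2]].
Dividing each entry by 14 and reducing:
Y⁻¹ =
[      1/7      5/14 ]
[     -1/7       1/7 ]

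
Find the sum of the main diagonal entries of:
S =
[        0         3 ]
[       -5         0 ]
tr(S) = 0 + 0 = 0

The trace of a square matrix is the sum of its diagonal entries.
Diagonal entries of S: S[0][0] = 0, S[1][1] = 0.
tr(S) = 0 + 0 = 0.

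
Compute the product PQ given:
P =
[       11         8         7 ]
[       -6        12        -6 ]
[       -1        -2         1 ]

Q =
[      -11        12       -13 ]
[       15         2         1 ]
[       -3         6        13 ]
PQ =
[      -22       190       -44 ]
[      264       -84        12 ]
[      -22       -10        24 ]

Matrix multiplication: (PQ)[i][j] = sum over k of P[i][k] * Q[k][j].
  (PQ)[0][0] = (11)*(-11) + (8)*(15) + (7)*(-3) = -22
  (PQ)[0][1] = (11)*(12) + (8)*(2) + (7)*(6) = 190
  (PQ)[0][2] = (11)*(-13) + (8)*(1) + (7)*(13) = -44
  (PQ)[1][0] = (-6)*(-11) + (12)*(15) + (-6)*(-3) = 264
  (PQ)[1][1] = (-6)*(12) + (12)*(2) + (-6)*(6) = -84
  (PQ)[1][2] = (-6)*(-13) + (12)*(1) + (-6)*(13) = 12
  (PQ)[2][0] = (-1)*(-11) + (-2)*(15) + (1)*(-3) = -22
  (PQ)[2][1] = (-1)*(12) + (-2)*(2) + (1)*(6) = -10
  (PQ)[2][2] = (-1)*(-13) + (-2)*(1) + (1)*(13) = 24
PQ =
[      -22       190       -44 ]
[      264       -84        12 ]
[      -22       -10        24 ]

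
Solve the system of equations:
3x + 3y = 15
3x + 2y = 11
x = 1, y = 4

Use elimination (row reduction):
Equation 1: 3x + 3y = 15.
Equation 2: 3x + 2y = 11.
Multiply Eq1 by 3 and Eq2 by 3: 9x + 9y = 45;  9x + 6y = 33.
Subtract: (-3)y = -12, so y = 4.
Back-substitute into Eq1: 3x + 3*(4) = 15, so x = 1.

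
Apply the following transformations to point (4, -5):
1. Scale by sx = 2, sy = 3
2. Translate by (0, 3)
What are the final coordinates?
(8, -12)

Step 1: Scale (4, -5) by (sx, sy) = (2, 3) → (8, -15)
Step 2: Translate by (0, 3) → (8, -12)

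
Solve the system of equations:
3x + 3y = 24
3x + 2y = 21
x = 5, y = 3

Use elimination (row reduction):
Equation 1: 3x + 3y = 24.
Equation 2: 3x + 2y = 21.
Multiply Eq1 by 3 and Eq2 by 3: 9x + 9y = 72;  9x + 6y = 63.
Subtract: (-3)y = -9, so y = 3.
Back-substitute into Eq1: 3x + 3*(3) = 24, so x = 5.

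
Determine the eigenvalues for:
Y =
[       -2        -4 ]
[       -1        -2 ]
λ = -4, 0

Solve det(Y - λI) = 0. For a 2×2 matrix the characteristic equation is λ² - (trace)λ + det = 0.
trace(Y) = a + d = -2 - 2 = -4.
det(Y) = a*d - b*c = (-2)*(-2) - (-4)*(-1) = 4 - 4 = 0.
Characteristic equation: λ² - (-4)λ + (0) = 0.
Discriminant = (-4)² - 4*(0) = 16 - 0 = 16.
λ = (-4 ± √16) / 2 = (-4 ± 4) / 2 = -4, 0.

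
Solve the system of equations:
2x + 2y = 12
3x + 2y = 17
x = 5, y = 1

Use elimination (row reduction):
Equation 1: 2x + 2y = 12.
Equation 2: 3x + 2y = 17.
Multiply Eq1 by 3 and Eq2 by 2: 6x + 6y = 36;  6x + 4y = 34.
Subtract: (-2)y = -2, so y = 1.
Back-substitute into Eq1: 2x + 2*(1) = 12, so x = 5.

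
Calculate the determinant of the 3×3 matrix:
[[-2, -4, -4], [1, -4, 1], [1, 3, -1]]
-38

Expansion along first row:
det = -2·det([[-4,1],[3,-1]]) - -4·det([[1,1],[1,-1]]) + -4·det([[1,-4],[1,3]])
    = -2·(-4·-1 - 1·3) - -4·(1·-1 - 1·1) + -4·(1·3 - -4·1)
    = -2·1 - -4·-2 + -4·7
    = -2 + -8 + -28 = -38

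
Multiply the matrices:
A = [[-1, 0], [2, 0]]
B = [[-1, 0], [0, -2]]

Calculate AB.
[[1, 0], [-2, 0]]

Each entry (i,j) of AB = sum over k of A[i][k]*B[k][j].
(AB)[0][0] = (-1)*(-1) + (0)*(0) = 1
(AB)[0][1] = (-1)*(0) + (0)*(-2) = 0
(AB)[1][0] = (2)*(-1) + (0)*(0) = -2
(AB)[1][1] = (2)*(0) + (0)*(-2) = 0
AB = [[1, 0], [-2, 0]]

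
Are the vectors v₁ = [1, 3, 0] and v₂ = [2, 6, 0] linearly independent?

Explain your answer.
No, linearly dependent (v₂ = 2·v₁)

Check whether there is a scalar k with v₂ = k·v₁.
Comparing components, k = 2 satisfies 2·[1, 3, 0] = [2, 6, 0].
Since v₂ is a scalar multiple of v₁, the two vectors are linearly dependent.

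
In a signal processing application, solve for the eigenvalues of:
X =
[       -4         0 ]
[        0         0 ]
λ = -4, 0

Solve det(X - λI) = 0. For a 2×2 matrix the characteristic equation is λ² - (trace)λ + det = 0.
trace(X) = a + d = -4 + 0 = -4.
det(X) = a*d - b*c = (-4)*(0) - (0)*(0) = 0 - 0 = 0.
Characteristic equation: λ² - (-4)λ + (0) = 0.
Discriminant = (-4)² - 4*(0) = 16 - 0 = 16.
λ = (-4 ± √16) / 2 = (-4 ± 4) / 2 = -4, 0.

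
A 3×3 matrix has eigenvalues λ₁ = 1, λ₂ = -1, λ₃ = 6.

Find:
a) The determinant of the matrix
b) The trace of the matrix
det = -6, trace = 6

Two standard eigenvalue identities:
- det(A) equals the product of the eigenvalues (counted with multiplicity).
- trace(A) equals the sum of the eigenvalues.
det(A) = (1)*(-1)*(6) = -6.
trace(A) = 1 - 1 + 6 = 6.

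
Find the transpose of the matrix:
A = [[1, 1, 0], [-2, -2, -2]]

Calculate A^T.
[[1, -2], [1, -2], [0, -2]]

The transpose sends entry (i,j) to (j,i); rows become columns.
Row 0 of A: [1, 1, 0] -> column 0 of A^T.
Row 1 of A: [-2, -2, -2] -> column 1 of A^T.
A^T = [[1, -2], [1, -2], [0, -2]]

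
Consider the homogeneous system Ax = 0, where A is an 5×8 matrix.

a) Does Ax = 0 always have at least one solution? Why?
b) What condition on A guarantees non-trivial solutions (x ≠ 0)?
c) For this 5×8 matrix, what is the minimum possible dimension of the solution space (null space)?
a) Yes, x = 0 is always a solution. b) When A has linearly dependent columns (rank < n). c) Minimum nullity = 3.

a) x = 0 satisfies A·0 = 0, so the zero vector is always a solution.
b) Non-trivial solutions exist iff the columns of A are linearly dependent, equivalently rank(A) < n (the number of columns).
c) By rank-nullity, rank(A) + nullity(A) = n = 8. Since A has only 5 rows, rank(A) ≤ 5, so nullity(A) ≥ 8 - 5 = 3.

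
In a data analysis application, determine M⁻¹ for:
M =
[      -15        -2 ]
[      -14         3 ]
det(M) = -73
M⁻¹ =
[    -3/73     -2/73 ]
[   -14/73     15/73 ]

For a 2×2 matrix M = [[a, b], [c, d]] with det(M) ≠ 0, M⁻¹ = (1/det(M)) * [[d, -b], [-c, a]].
det(M) = (-15)*(3) - (-2)*(-14) = -45 - 28 = -73.
M⁻¹ = (1/-73) * [[3, 2], [14, -15]].
Dividing each entry by -73 and reducing:
M⁻¹ =
[    -3/73     -2/73 ]
[   -14/73     15/73 ]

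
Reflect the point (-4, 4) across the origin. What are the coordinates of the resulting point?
(4, -4)

Reflection across origin: (-4, 4) → (4, -4)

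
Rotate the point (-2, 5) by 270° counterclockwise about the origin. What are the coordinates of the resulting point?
(5, 2)

Rotation matrix R(θ) = [[cos θ, -sin θ], [sin θ, cos θ]]; for θ = 270°:
R = [[0, 1], [-1, 0]]
Result: R × [-2, 5]ᵀ = [0·-2 + (1)·5, -1·-2 + (0)·5]ᵀ = (5, 2)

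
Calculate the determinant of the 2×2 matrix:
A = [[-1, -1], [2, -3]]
5

For A = [[a, b], [c, d]], det(A) = a*d - b*c.
det(A) = (-1)*(-3) - (-1)*(2) = 3 - -2 = 5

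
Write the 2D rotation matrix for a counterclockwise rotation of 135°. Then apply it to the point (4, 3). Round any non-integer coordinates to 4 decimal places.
R = [[-√2/2, -√2/2], [√2/2, -√2/2]]; R·(4, 3) = (-4.9497, 0.7071)

Rotation matrix formula: R(θ) = [[cos θ, -sin θ], [sin θ, cos θ]]
For θ = 135°:
cos(135°) = -√2/2
sin(135°) = √2/2
R = [[-√2/2, -√2/2], [√2/2, -√2/2]]
Apply to (4, 3): [-√2/2·4 + (-√2/2)·3, √2/2·4 + -√2/2·3] = (-4.9497, 0.7071)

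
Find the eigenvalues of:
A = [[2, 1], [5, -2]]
λ = -3, 3

Solve det(A - λI) = 0. For a 2×2 matrix this is λ² - (trace)λ + det = 0.
trace(A) = 2 - 2 = 0.
det(A) = (2)*(-2) - (1)*(5) = -4 - 5 = -9.
Characteristic equation: λ² - (0)λ + (-9) = 0.
Discriminant: (0)² - 4*(-9) = 0 + 36 = 36.
Roots: λ = (0 ± √36) / 2 = -3, 3.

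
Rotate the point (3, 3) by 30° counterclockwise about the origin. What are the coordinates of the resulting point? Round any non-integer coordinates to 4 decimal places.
(1.0981, 4.0981)

Rotation matrix R(θ) = [[cos θ, -sin θ], [sin θ, cos θ]]; for θ = 30°:
R = [[√3/2, -1/2], [1/2, √3/2]]
Result: R × [3, 3]ᵀ = [√3/2·3 + (-1/2)·3, 1/2·3 + (√3/2)·3]ᵀ = (1.0981, 4.0981)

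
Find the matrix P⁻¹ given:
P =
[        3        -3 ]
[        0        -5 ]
det(P) = -15
P⁻¹ =
[      1/3      -1/5 ]
[        0      -1/5 ]

For a 2×2 matrix P = [[a, b], [c, d]] with det(P) ≠ 0, P⁻¹ = (1/det(P)) * [[d, -b], [-c, a]].
det(P) = (3)*(-5) - (-3)*(0) = -15 - 0 = -15.
P⁻¹ = (1/-15) * [[-5, 3], [0, 3]].
Dividing each entry by -15 and reducing:
P⁻¹ =
[      1/3      -1/5 ]
[        0      -1/5 ]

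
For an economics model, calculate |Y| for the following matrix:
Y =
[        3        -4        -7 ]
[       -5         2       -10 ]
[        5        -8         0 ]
det(Y) = -250

Expand along row 0 (cofactor expansion): det(Y) = a*(e*i - f*h) - b*(d*i - f*g) + c*(d*h - e*g), where the 3×3 is [[a, b, c], [d, e, f], [g, h, i]].
Minor M_00 = (2)*(0) - (-10)*(-8) = 0 - 80 = -80.
Minor M_01 = (-5)*(0) - (-10)*(5) = 0 + 50 = 50.
Minor M_02 = (-5)*(-8) - (2)*(5) = 40 - 10 = 30.
det(Y) = (3)*(-80) - (-4)*(50) + (-7)*(30) = -240 + 200 - 210 = -250.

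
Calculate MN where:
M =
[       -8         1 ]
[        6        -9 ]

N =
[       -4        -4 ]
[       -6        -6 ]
MN =
[       26        26 ]
[       30        30 ]

Matrix multiplication: (MN)[i][j] = sum over k of M[i][k] * N[k][j].
  (MN)[0][0] = (-8)*(-4) + (1)*(-6) = 26
  (MN)[0][1] = (-8)*(-4) + (1)*(-6) = 26
  (MN)[1][0] = (6)*(-4) + (-9)*(-6) = 30
  (MN)[1][1] = (6)*(-4) + (-9)*(-6) = 30
MN =
[       26        26 ]
[       30        30 ]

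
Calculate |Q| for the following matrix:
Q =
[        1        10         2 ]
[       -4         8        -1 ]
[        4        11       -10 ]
det(Q) = -661

Expand along row 0 (cofactor expansion): det(Q) = a*(e*i - f*h) - b*(d*i - f*g) + c*(d*h - e*g), where the 3×3 is [[a, b, c], [d, e, f], [g, h, i]].
Minor M_00 = (8)*(-10) - (-1)*(11) = -80 + 11 = -69.
Minor M_01 = (-4)*(-10) - (-1)*(4) = 40 + 4 = 44.
Minor M_02 = (-4)*(11) - (8)*(4) = -44 - 32 = -76.
det(Q) = (1)*(-69) - (10)*(44) + (2)*(-76) = -69 - 440 - 152 = -661.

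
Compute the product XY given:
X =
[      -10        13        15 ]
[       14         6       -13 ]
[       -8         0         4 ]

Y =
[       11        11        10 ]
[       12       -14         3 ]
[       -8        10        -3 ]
XY =
[      -74      -142      -106 ]
[      330       -60       197 ]
[     -120       -48       -92 ]

Matrix multiplication: (XY)[i][j] = sum over k of X[i][k] * Y[k][j].
  (XY)[0][0] = (-10)*(11) + (13)*(12) + (15)*(-8) = -74
  (XY)[0][1] = (-10)*(11) + (13)*(-14) + (15)*(10) = -142
  (XY)[0][2] = (-10)*(10) + (13)*(3) + (15)*(-3) = -106
  (XY)[1][0] = (14)*(11) + (6)*(12) + (-13)*(-8) = 330
  (XY)[1][1] = (14)*(11) + (6)*(-14) + (-13)*(10) = -60
  (XY)[1][2] = (14)*(10) + (6)*(3) + (-13)*(-3) = 197
  (XY)[2][0] = (-8)*(11) + (0)*(12) + (4)*(-8) = -120
  (XY)[2][1] = (-8)*(11) + (0)*(-14) + (4)*(10) = -48
  (XY)[2][2] = (-8)*(10) + (0)*(3) + (4)*(-3) = -92
XY =
[      -74      -142      -106 ]
[      330       -60       197 ]
[     -120       -48       -92 ]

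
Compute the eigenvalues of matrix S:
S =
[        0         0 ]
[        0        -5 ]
λ = -5, 0

Solve det(S - λI) = 0. For a 2×2 matrix the characteristic equation is λ² - (trace)λ + det = 0.
trace(S) = a + d = 0 - 5 = -5.
det(S) = a*d - b*c = (0)*(-5) - (0)*(0) = 0 - 0 = 0.
Characteristic equation: λ² - (-5)λ + (0) = 0.
Discriminant = (-5)² - 4*(0) = 25 - 0 = 25.
λ = (-5 ± √25) / 2 = (-5 ± 5) / 2 = -5, 0.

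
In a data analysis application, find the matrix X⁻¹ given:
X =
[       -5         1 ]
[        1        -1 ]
det(X) = 4
X⁻¹ =
[     -1/4      -1/4 ]
[     -1/4      -5/4 ]

For a 2×2 matrix X = [[a, b], [c, d]] with det(X) ≠ 0, X⁻¹ = (1/det(X)) * [[d, -b], [-c, a]].
det(X) = (-5)*(-1) - (1)*(1) = 5 - 1 = 4.
X⁻¹ = (1/4) * [[-1, -1], [-1, -5]].
Dividing each entry by 4 and reducing:
X⁻¹ =
[     -1/4      -1/4 ]
[     -1/4      -5/4 ]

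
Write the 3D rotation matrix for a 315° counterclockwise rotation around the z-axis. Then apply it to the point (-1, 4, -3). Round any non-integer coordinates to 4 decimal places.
R = [[√2/2, √2/2, 0], [-√2/2, √2/2, 0], [0, 0, 1]]; R·(-1, 4, -3) = (2.1213, 3.5355, -3.0000)

Rotation matrix for 315° around z-axis:
cos(315°) = √2/2, sin(315°) = -√2/2
R = [[√2/2, √2/2, 0], [-√2/2, √2/2, 0], [0, 0, 1]]
Apply to (-1, 4, -3): R·[-1, 4, -3]ᵀ = (2.1213, 3.5355, -3.0000)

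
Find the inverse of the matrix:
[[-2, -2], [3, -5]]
[[-5/16, 1/8], [-3/16, -1/8]]

For [[a,b],[c,d]], inverse = (1/det)·[[d,-b],[-c,a]]
det = -2·-5 - -2·3 = 16
Inverse = (1/16)·[[-5, 2], [-3, -2]]
        = [[-5/16, 1/8], [-3/16, -1/8]]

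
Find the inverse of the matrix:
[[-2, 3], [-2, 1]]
[[1/4, -3/4], [1/2, -1/2]]

For [[a,b],[c,d]], inverse = (1/det)·[[d,-b],[-c,a]]
det = -2·1 - 3·-2 = 4
Inverse = (1/4)·[[1, -3], [2, -2]]
        = [[1/4, -3/4], [1/2, -1/2]]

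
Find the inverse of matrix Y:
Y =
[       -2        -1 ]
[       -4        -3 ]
det(Y) = 2
Y⁻¹ =
[     -3/2       1/2 ]
[        2        -1 ]

For a 2×2 matrix Y = [[a, b], [c, d]] with det(Y) ≠ 0, Y⁻¹ = (1/det(Y)) * [[d, -b], [-c, a]].
det(Y) = (-2)*(-3) - (-1)*(-4) = 6 - 4 = 2.
Y⁻¹ = (1/2) * [[-3, 1], [4, -2]].
Dividing each entry by 2 and reducing:
Y⁻¹ =
[     -3/2       1/2 ]
[        2        -1 ]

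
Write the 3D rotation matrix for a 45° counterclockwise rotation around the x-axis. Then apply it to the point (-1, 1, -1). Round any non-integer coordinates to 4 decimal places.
R = [[1, 0, 0], [0, √2/2, -√2/2], [0, √2/2, √2/2]]; R·(-1, 1, -1) = (-1.0000, 1.4142, 0.0000)

Rotation matrix for 45° around x-axis:
cos(45°) = √2/2, sin(45°) = √2/2
R = [[1, 0, 0], [0, √2/2, -√2/2], [0, √2/2, √2/2]]
Apply to (-1, 1, -1): R·[-1, 1, -1]ᵀ = (-1.0000, 1.4142, 0.0000)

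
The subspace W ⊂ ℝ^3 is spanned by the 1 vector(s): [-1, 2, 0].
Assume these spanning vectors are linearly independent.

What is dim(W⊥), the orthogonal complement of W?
dim(W⊥) = 2

For any subspace W of ℝ^n, dim(W) + dim(W⊥) = n (the whole-space dimension).
Here the given 1 vectors are linearly independent, so dim(W) = 1.
Thus dim(W⊥) = n - dim(W) = 3 - 1 = 2.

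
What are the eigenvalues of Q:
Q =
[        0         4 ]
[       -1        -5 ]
λ = -4, -1

Solve det(Q - λI) = 0. For a 2×2 matrix the characteristic equation is λ² - (trace)λ + det = 0.
trace(Q) = a + d = 0 - 5 = -5.
det(Q) = a*d - b*c = (0)*(-5) - (4)*(-1) = 0 + 4 = 4.
Characteristic equation: λ² - (-5)λ + (4) = 0.
Discriminant = (-5)² - 4*(4) = 25 - 16 = 9.
λ = (-5 ± √9) / 2 = (-5 ± 3) / 2 = -4, -1.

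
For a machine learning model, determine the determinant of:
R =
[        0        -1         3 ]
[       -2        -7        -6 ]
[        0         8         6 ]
det(R) = -60

Expand along row 0 (cofactor expansion): det(R) = a*(e*i - f*h) - b*(d*i - f*g) + c*(d*h - e*g), where the 3×3 is [[a, b, c], [d, e, f], [g, h, i]].
Minor M_00 = (-7)*(6) - (-6)*(8) = -42 + 48 = 6.
Minor M_01 = (-2)*(6) - (-6)*(0) = -12 - 0 = -12.
Minor M_02 = (-2)*(8) - (-7)*(0) = -16 - 0 = -16.
det(R) = (0)*(6) - (-1)*(-12) + (3)*(-16) = 0 - 12 - 48 = -60.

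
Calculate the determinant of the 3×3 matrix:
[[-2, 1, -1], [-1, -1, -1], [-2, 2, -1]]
-1

Expansion along first row:
det = -2·det([[-1,-1],[2,-1]]) - 1·det([[-1,-1],[-2,-1]]) + -1·det([[-1,-1],[-2,2]])
    = -2·(-1·-1 - -1·2) - 1·(-1·-1 - -1·-2) + -1·(-1·2 - -1·-2)
    = -2·3 - 1·-1 + -1·-4
    = -6 + 1 + 4 = -1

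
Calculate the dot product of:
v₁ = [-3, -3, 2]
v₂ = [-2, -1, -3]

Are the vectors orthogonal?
3, No

The dot product is the sum of products of corresponding components.
v₁·v₂ = (-3)*(-2) + (-3)*(-1) + (2)*(-3) = 6 + 3 - 6 = 3.
Two vectors are orthogonal iff their dot product is 0; here the dot product is 3, so the vectors are not orthogonal.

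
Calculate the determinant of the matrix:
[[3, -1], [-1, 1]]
2

For a 2×2 matrix [[a, b], [c, d]], det = ad - bc
det = (3)(1) - (-1)(-1) = 3 - 1 = 2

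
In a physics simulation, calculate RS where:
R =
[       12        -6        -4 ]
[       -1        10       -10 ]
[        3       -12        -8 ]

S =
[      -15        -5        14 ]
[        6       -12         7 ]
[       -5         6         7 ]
RS =
[     -196       -12        98 ]
[      125      -175       -14 ]
[      -77        81       -98 ]

Matrix multiplication: (RS)[i][j] = sum over k of R[i][k] * S[k][j].
  (RS)[0][0] = (12)*(-15) + (-6)*(6) + (-4)*(-5) = -196
  (RS)[0][1] = (12)*(-5) + (-6)*(-12) + (-4)*(6) = -12
  (RS)[0][2] = (12)*(14) + (-6)*(7) + (-4)*(7) = 98
  (RS)[1][0] = (-1)*(-15) + (10)*(6) + (-10)*(-5) = 125
  (RS)[1][1] = (-1)*(-5) + (10)*(-12) + (-10)*(6) = -175
  (RS)[1][2] = (-1)*(14) + (10)*(7) + (-10)*(7) = -14
  (RS)[2][0] = (3)*(-15) + (-12)*(6) + (-8)*(-5) = -77
  (RS)[2][1] = (3)*(-5) + (-12)*(-12) + (-8)*(6) = 81
  (RS)[2][2] = (3)*(14) + (-12)*(7) + (-8)*(7) = -98
RS =
[     -196       -12        98 ]
[      125      -175       -14 ]
[      -77        81       -98 ]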